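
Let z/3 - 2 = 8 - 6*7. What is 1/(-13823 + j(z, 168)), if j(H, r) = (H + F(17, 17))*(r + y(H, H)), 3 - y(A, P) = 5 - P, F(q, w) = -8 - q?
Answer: -1/22293 ≈ -4.4857e-5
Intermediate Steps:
y(A, P) = -2 + P (y(A, P) = 3 - (5 - P) = 3 + (-5 + P) = -2 + P)
z = -96 (z = 6 + 3*(8 - 6*7) = 6 + 3*(8 - 42) = 6 + 3*(-34) = 6 - 102 = -96)
j(H, r) = (-25 + H)*(-2 + H + r) (j(H, r) = (H + (-8 - 1*17))*(r + (-2 + H)) = (H + (-8 - 17))*(-2 + H + r) = (H - 25)*(-2 + H + r) = (-25 + H)*(-2 + H + r))
1/(-13823 + j(z, 168)) = 1/(-13823 + (50 + (-96)² - 27*(-96) - 25*168 - 96*168)) = 1/(-13823 + (50 + 9216 + 2592 - 4200 - 16128)) = 1/(-13823 - 8470) = 1/(-22293) = -1/22293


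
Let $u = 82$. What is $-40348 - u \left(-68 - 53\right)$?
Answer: $-30426$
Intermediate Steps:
$-40348 - u \left(-68 - 53\right) = -40348 - 82 \left(-68 - 53\right) = -40348 - 82 \left(-121\right) = -40348 - -9922 = -40348 + 9922 = -30426$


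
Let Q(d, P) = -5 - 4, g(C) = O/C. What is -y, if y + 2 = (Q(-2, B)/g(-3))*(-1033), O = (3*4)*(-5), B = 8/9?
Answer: -9257/20 ≈ -462.85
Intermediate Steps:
B = 8/9 (B = 8*(⅑) = 8/9 ≈ 0.88889)
O = -60 (O = 12*(-5) = -60)
g(C) = -60/C
Q(d, P) = -9
y = 9257/20 (y = -2 - 9/((-60/(-3)))*(-1033) = -2 - 9/((-60*(-⅓)))*(-1033) = -2 - 9/20*(-1033) = -2 + 9297/20 = 9257/20 ≈ 462.85)
-y = -1*9257/20 = -9257/20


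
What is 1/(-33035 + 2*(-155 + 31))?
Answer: -1/33283 ≈ -3.0045e-5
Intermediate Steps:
1/(-33035 + 2*(-155 + 31)) = 1/(-33035 + 2*(-124)) = 1/(-33035 - 248) = 1/(-33283) = -1/33283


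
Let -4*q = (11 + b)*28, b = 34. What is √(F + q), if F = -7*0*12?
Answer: 3*I*√35 ≈ 17.748*I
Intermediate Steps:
q = -315 (q = -(11 + 34)*28/4 = -45*28/4 = -¼*1260 = -315)
F = 0 (F = 0*12 = 0)
√(F + q) = √(0 - 315) = √(-315) = 3*I*√35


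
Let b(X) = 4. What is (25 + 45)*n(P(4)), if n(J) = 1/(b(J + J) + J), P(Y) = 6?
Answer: 7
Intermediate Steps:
n(J) = 1/(4 + J)
(25 + 45)*n(P(4)) = (25 + 45)/(4 + 6) = 70/10 = 70*(1/10) = 7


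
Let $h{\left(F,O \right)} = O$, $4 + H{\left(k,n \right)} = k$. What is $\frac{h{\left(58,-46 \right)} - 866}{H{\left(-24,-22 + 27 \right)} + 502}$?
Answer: $- \frac{152}{79} \approx -1.9241$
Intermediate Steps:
$H{\left(k,n \right)} = -4 + k$
$\frac{h{\left(58,-46 \right)} - 866}{H{\left(-24,-22 + 27 \right)} + 502} = \frac{-46 - 866}{\left(-4 - 24\right) + 502} = - \frac{912}{-28 + 502} = - \frac{912}{474} = \left(-912\right) \frac{1}{474} = - \frac{152}{79}$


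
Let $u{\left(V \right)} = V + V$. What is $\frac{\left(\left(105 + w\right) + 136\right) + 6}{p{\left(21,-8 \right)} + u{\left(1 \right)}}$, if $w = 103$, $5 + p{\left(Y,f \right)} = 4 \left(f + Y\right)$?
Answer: $\frac{50}{7} \approx 7.1429$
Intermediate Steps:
$p{\left(Y,f \right)} = -5 + 4 Y + 4 f$ ($p{\left(Y,f \right)} = -5 + 4 \left(f + Y\right) = -5 + 4 \left(Y + f\right) = -5 + \left(4 Y + 4 f\right) = -5 + 4 Y + 4 f$)
$u{\left(V \right)} = 2 V$
$\frac{\left(\left(105 + w\right) + 136\right) + 6}{p{\left(21,-8 \right)} + u{\left(1 \right)}} = \frac{\left(\left(105 + 103\right) + 136\right) + 6}{\left(-5 + 4 \cdot 21 + 4 \left(-8\right)\right) + 2 \cdot 1} = \frac{\left(208 + 136\right) + 6}{\left(-5 + 84 - 32\right) + 2} = \frac{344 + 6}{47 + 2} = \frac{350}{49} = 350 \cdot \frac{1}{49} = \frac{50}{7}$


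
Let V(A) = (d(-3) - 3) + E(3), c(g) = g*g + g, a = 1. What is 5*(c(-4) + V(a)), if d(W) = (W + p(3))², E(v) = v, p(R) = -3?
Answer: 240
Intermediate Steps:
d(W) = (-3 + W)² (d(W) = (W - 3)² = (-3 + W)²)
c(g) = g + g² (c(g) = g² + g = g + g²)
V(A) = 36 (V(A) = ((-3 - 3)² - 3) + 3 = ((-6)² - 3) + 3 = (36 - 3) + 3 = 33 + 3 = 36)
5*(c(-4) + V(a)) = 5*(-4*(1 - 4) + 36) = 5*(-4*(-3) + 36) = 5*(12 + 36) = 5*48 = 240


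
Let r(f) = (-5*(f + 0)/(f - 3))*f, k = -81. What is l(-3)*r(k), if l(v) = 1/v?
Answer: -3645/28 ≈ -130.18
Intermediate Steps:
l(v) = 1/v
r(f) = -5*f²/(-3 + f) (r(f) = (-5*f/(-3 + f))*f = -5*f²/(-3 + f))
l(-3)*r(k) = (-5*(-81)²/(-3 - 81))/(-3) = -(-5)*6561/(3*(-84)) = -(-5)*6561*(-1)/(3*84) = -⅓*10935/28 = -3645/28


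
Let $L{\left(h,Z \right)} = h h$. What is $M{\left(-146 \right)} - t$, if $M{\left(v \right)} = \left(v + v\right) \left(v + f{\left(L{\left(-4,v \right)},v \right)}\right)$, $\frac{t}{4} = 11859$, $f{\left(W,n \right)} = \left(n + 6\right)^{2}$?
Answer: $-5728004$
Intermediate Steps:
$L{\left(h,Z \right)} = h^{2}$
$f{\left(W,n \right)} = \left(6 + n\right)^{2}$
$t = 47436$ ($t = 4 \cdot 11859 = 47436$)
$M{\left(v \right)} = 2 v \left(v + \left(6 + v\right)^{2}\right)$ ($M{\left(v \right)} = \left(v + v\right) \left(v + \left(6 + v\right)^{2}\right) = 2 v \left(v + \left(6 + v\right)^{2}\right)$)
$M{\left(-146 \right)} - t = 2 \left(-146\right) \left(-146 + \left(6 - 146\right)^{2}\right) - 47436 = 2 \left(-146\right) \left(-146 + \left(-140\right)^{2}\right) - 47436 = 2 \left(-146\right) \left(-146 + 19600\right) - 47436 = 2 \left(-146\right) 19454 - 47436 = -5680568 - 47436 = -5728004$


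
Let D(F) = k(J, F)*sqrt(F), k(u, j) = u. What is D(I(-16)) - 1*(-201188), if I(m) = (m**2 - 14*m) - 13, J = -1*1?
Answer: 201188 - sqrt(467) ≈ 2.0117e+5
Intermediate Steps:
J = -1
I(m) = -13 + m**2 - 14*m
D(F) = -sqrt(F)
D(I(-16)) - 1*(-201188) = -sqrt(-13 + (-16)**2 - 14*(-16)) - 1*(-201188) = -sqrt(-13 + 256 + 224) + 201188 = -sqrt(467) + 201188 = 201188 - sqrt(467)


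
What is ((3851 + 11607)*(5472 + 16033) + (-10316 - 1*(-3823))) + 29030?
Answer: 332446827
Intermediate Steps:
((3851 + 11607)*(5472 + 16033) + (-10316 - 1*(-3823))) + 29030 = (15458*21505 + (-10316 + 3823)) + 29030 = (332424290 - 6493) + 29030 = 332417797 + 29030 = 332446827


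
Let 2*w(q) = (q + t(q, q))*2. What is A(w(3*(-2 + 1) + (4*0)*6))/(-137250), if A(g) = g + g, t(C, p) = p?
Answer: 2/22875 ≈ 8.7432e-5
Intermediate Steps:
w(q) = 2*q (w(q) = ((q + q)*2)/2 = ((2*q)*2)/2 = (4*q)/2 = 2*q)
A(g) = 2*g
A(w(3*(-2 + 1) + (4*0)*6))/(-137250) = (2*(2*(3*(-2 + 1) + (4*0)*6)))/(-137250) = (2*(2*(3*(-1) + 0*6)))*(-1/137250) = (2*(2*(-3 + 0)))*(-1/137250) = (2*(2*(-3)))*(-1/137250) = (2*(-6))*(-1/137250) = -12*(-1/137250) = 2/22875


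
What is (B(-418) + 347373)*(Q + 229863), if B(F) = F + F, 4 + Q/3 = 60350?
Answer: 142392399837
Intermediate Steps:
Q = 181038 (Q = -12 + 3*60350 = -12 + 181050 = 181038)
B(F) = 2*F
(B(-418) + 347373)*(Q + 229863) = (2*(-418) + 347373)*(181038 + 229863) = (-836 + 347373)*410901 = 346537*410901 = 142392399837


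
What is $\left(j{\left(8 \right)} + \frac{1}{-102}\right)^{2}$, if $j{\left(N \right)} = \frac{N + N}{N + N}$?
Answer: $\frac{10201}{10404} \approx 0.98049$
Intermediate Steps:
$j{\left(N \right)} = 1$ ($j{\left(N \right)} = \frac{2 N}{2 N} = 2 N \frac{1}{2 N} = 1$)
$\left(j{\left(8 \right)} + \frac{1}{-102}\right)^{2} = \left(1 + \frac{1}{-102}\right)^{2} = \left(1 - \frac{1}{102}\right)^{2} = \left(\frac{101}{102}\right)^{2} = \frac{10201}{10404}$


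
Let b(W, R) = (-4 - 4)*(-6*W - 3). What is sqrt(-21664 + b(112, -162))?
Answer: 2*I*sqrt(4066) ≈ 127.53*I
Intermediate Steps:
b(W, R) = 24 + 48*W (b(W, R) = -8*(-3 - 6*W) = 24 + 48*W)
sqrt(-21664 + b(112, -162)) = sqrt(-21664 + (24 + 48*112)) = sqrt(-21664 + (24 + 5376)) = sqrt(-21664 + 5400) = sqrt(-16264) = 2*I*sqrt(4066)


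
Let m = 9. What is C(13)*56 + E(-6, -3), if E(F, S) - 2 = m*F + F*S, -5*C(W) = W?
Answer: -898/5 ≈ -179.60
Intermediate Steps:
C(W) = -W/5
E(F, S) = 2 + 9*F + F*S (E(F, S) = 2 + (9*F + F*S) = 2 + 9*F + F*S)
C(13)*56 + E(-6, -3) = -⅕*13*56 + (2 + 9*(-6) - 6*(-3)) = -13/5*56 + (2 - 54 + 18) = -728/5 - 34 = -898/5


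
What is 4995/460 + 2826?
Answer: 260991/92 ≈ 2836.9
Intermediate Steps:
4995/460 + 2826 = 4995*(1/460) + 2826 = 999/92 + 2826 = 260991/92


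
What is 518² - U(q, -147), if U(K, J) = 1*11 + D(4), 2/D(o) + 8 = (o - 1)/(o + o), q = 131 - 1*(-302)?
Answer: 16367109/61 ≈ 2.6831e+5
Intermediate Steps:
q = 433 (q = 131 + 302 = 433)
D(o) = 2/(-8 + (-1 + o)/(2*o)) (D(o) = 2/(-8 + (o - 1)/(o + o)) = 2/(-8 + (-1 + o)/((2*o))) = 2/(-8 + (-1 + o)*(1/(2*o))) = 2/(-8 + (-1 + o)/(2*o)))
U(K, J) = 655/61 (U(K, J) = 1*11 - 4*4/(1 + 15*4) = 11 - 4*4/(1 + 60) = 11 - 4*4/61 = 11 - 4*4*1/61 = 11 - 16/61 = 655/61)
518² - U(q, -147) = 518² - 1*655/61 = 268324 - 655/61 = 16367109/61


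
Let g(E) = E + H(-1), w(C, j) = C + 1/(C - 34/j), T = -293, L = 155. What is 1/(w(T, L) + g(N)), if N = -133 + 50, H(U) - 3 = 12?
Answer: -45449/16407244 ≈ -0.0027701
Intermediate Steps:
H(U) = 15 (H(U) = 3 + 12 = 15)
N = -83
g(E) = 15 + E (g(E) = E + 15 = 15 + E)
1/(w(T, L) + g(N)) = 1/((155 - 34*(-293) + 155*(-293)²)/(-34 - 293*155) + (15 - 83)) = 1/((155 + 9962 + 155*85849)/(-34 - 45415) - 68) = 1/((155 + 9962 + 13306595)/(-45449) - 68) = 1/(-1/45449*13316712 - 68) = 1/(-13316712/45449 - 68) = 1/(-16407244/45449) = -45449/16407244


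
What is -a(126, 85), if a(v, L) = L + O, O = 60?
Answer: -145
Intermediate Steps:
a(v, L) = 60 + L (a(v, L) = L + 60 = 60 + L)
-a(126, 85) = -(60 + 85) = -1*145 = -145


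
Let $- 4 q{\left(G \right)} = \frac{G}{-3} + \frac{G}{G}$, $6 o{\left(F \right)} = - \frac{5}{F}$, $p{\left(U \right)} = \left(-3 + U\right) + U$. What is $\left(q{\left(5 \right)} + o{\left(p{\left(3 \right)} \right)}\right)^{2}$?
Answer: $\frac{1}{81} \approx 0.012346$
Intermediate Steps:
$p{\left(U \right)} = -3 + 2 U$
$o{\left(F \right)} = - \frac{5}{6 F}$ ($o{\left(F \right)} = \frac{\left(-5\right) \frac{1}{F}}{6} = - \frac{5}{6 F}$)
$q{\left(G \right)} = - \frac{1}{4} + \frac{G}{12}$ ($q{\left(G \right)} = - \frac{\frac{G}{-3} + \frac{G}{G}}{4} = - \frac{G \left(- \frac{1}{3}\right) + 1}{4} = - \frac{- \frac{G}{3} + 1}{4} = - \frac{1 - \frac{G}{3}}{4} = - \frac{1}{4} + \frac{G}{12}$)
$\left(q{\left(5 \right)} + o{\left(p{\left(3 \right)} \right)}\right)^{2} = \left(\left(- \frac{1}{4} + \frac{1}{12} \cdot 5\right) - \frac{5}{6 \left(-3 + 2 \cdot 3\right)}\right)^{2} = \left(\left(- \frac{1}{4} + \frac{5}{12}\right) - \frac{5}{6 \left(-3 + 6\right)}\right)^{2} = \left(\frac{1}{6} - \frac{5}{6 \cdot 3}\right)^{2} = \left(\frac{1}{6} - \frac{5}{18}\right)^{2} = \left(- \frac{1}{9}\right)^{2} = \frac{1}{81}$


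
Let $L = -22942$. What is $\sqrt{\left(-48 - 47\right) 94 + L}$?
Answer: $8 i \sqrt{498} \approx 178.53 i$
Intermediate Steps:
$\sqrt{\left(-48 - 47\right) 94 + L} = \sqrt{\left(-48 - 47\right) 94 - 22942} = \sqrt{\left(-95\right) 94 - 22942} = \sqrt{-8930 - 22942} = \sqrt{-31872} = 8 i \sqrt{498}$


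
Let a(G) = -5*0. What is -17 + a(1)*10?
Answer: -17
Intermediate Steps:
a(G) = 0
-17 + a(1)*10 = -17 + 0*10 = -17 + 0 = -17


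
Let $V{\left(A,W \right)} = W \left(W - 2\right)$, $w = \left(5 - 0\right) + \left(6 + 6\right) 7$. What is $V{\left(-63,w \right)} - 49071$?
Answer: $-41328$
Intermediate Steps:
$w = 89$ ($w = \left(5 + 0\right) + 12 \cdot 7 = 5 + 84 = 89$)
$V{\left(A,W \right)} = W \left(-2 + W\right)$
$V{\left(-63,w \right)} - 49071 = 89 \left(-2 + 89\right) - 49071 = 89 \cdot 87 - 49071 = 7743 - 49071 = -41328$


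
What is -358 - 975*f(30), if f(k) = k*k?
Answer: -877858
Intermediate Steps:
f(k) = k**2
-358 - 975*f(30) = -358 - 975*30**2 = -358 - 975*900 = -358 - 877500 = -877858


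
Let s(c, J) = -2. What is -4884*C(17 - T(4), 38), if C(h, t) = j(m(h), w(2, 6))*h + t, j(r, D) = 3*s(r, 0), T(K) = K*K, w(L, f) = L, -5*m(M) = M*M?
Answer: -156288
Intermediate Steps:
m(M) = -M**2/5 (m(M) = -M*M/5 = -M**2/5)
T(K) = K**2
j(r, D) = -6 (j(r, D) = 3*(-2) = -6)
C(h, t) = t - 6*h (C(h, t) = -6*h + t = t - 6*h)
-4884*C(17 - T(4), 38) = -4884*(38 - 6*(17 - 1*4**2)) = -4884*(38 - 6*(17 - 1*16)) = -4884*(38 - 6*(17 - 16)) = -4884*(38 - 6*1) = -4884*(38 - 6) = -4884*32 = -156288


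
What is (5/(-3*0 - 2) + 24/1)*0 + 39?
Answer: 39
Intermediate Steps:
(5/(-3*0 - 2) + 24/1)*0 + 39 = (5/(0 - 2) + 24*1)*0 + 39 = (5/(-2) + 24)*0 + 39 = (5*(-½) + 24)*0 + 39 = (-5/2 + 24)*0 + 39 = (43/2)*0 + 39 = 0 + 39 = 39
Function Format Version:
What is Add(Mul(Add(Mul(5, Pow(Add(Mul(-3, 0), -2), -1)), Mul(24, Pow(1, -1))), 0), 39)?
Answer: 39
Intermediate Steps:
Add(Mul(Add(Mul(5, Pow(Add(Mul(-3, 0), -2), -1)), Mul(24, Pow(1, -1))), 0), 39) = Add(Mul(Add(Mul(5, Pow(Add(0, -2), -1)), Mul(24, 1)), 0), 39) = Add(Mul(Add(Mul(5, Pow(-2, -1)), 24), 0), 39) = Add(Mul(Add(Mul(5, Rational(-1, 2)), 24), 0), 39) = Add(Mul(Add(Rational(-5, 2), 24), 0), 39) = Add(Mul(Rational(43, 2), 0), 39) = Add(0, 39) = 39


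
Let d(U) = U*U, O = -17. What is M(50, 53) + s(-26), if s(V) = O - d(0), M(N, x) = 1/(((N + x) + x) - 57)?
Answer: -1682/99 ≈ -16.990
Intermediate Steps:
d(U) = U**2
M(N, x) = 1/(-57 + N + 2*x) (M(N, x) = 1/((N + 2*x) - 57) = 1/(-57 + N + 2*x))
s(V) = -17 (s(V) = -17 - 1*0**2 = -17 - 1*0 = -17 + 0 = -17)
M(50, 53) + s(-26) = 1/(-57 + 50 + 2*53) - 17 = 1/(-57 + 50 + 106) - 17 = 1/99 - 17 = -1682/99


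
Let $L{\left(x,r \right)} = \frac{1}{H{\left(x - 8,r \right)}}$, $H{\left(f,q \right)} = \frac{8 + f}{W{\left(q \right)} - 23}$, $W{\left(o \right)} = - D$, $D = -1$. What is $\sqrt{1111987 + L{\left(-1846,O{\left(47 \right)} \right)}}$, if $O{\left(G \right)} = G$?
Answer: $\frac{2 \sqrt{236833495769}}{923} \approx 1054.5$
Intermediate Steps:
$W{\left(o \right)} = 1$ ($W{\left(o \right)} = \left(-1\right) \left(-1\right) = 1$)
$H{\left(f,q \right)} = - \frac{4}{11} - \frac{f}{22}$ ($H{\left(f,q \right)} = \frac{8 + f}{1 - 23} = \frac{8 + f}{-22} = \left(8 + f\right) \left(- \frac{1}{22}\right) = - \frac{4}{11} - \frac{f}{22}$)
$L{\left(x,r \right)} = - \frac{22}{x}$ ($L{\left(x,r \right)} = \frac{1}{- \frac{4}{11} - \frac{x - 8}{22}} = \frac{1}{- \frac{4}{11} - \frac{-8 + x}{22}} = \frac{1}{- \frac{4}{11} - \left(- \frac{4}{11} + \frac{x}{22}\right)} = \frac{1}{\left(- \frac{1}{22}\right) x} = - \frac{22}{x}$)
$\sqrt{1111987 + L{\left(-1846,O{\left(47 \right)} \right)}} = \sqrt{1111987 - \frac{22}{-1846}} = \sqrt{1111987 - - \frac{11}{923}} = \sqrt{1111987 + \frac{11}{923}} = \sqrt{\frac{1026364012}{923}} = \frac{2 \sqrt{236833495769}}{923}$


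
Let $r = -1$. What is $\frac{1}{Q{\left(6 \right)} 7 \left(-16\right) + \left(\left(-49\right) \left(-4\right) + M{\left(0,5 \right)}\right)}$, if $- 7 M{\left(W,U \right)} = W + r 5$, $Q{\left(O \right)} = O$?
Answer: $- \frac{7}{3327} \approx -0.002104$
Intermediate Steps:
$M{\left(W,U \right)} = \frac{5}{7} - \frac{W}{7}$ ($M{\left(W,U \right)} = - \frac{W - 5}{7} = - \frac{-5 + W}{7} = \frac{5}{7} - \frac{W}{7}$)
$\frac{1}{Q{\left(6 \right)} 7 \left(-16\right) + \left(\left(-49\right) \left(-4\right) + M{\left(0,5 \right)}\right)} = \frac{1}{6 \cdot 7 \left(-16\right) + \left(\left(-49\right) \left(-4\right) + \left(\frac{5}{7} - 0\right)\right)} = \frac{1}{42 \left(-16\right) + \left(196 + \left(\frac{5}{7} + 0\right)\right)} = \frac{1}{-672 + \left(196 + \frac{5}{7}\right)} = \frac{1}{-672 + \frac{1377}{7}} = \frac{1}{- \frac{3327}{7}} = - \frac{7}{3327}$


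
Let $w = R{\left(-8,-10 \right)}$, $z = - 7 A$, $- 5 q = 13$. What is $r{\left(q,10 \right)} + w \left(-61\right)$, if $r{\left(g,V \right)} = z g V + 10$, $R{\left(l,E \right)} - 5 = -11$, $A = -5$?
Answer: $-534$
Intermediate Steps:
$q = - \frac{13}{5}$ ($q = \left(- \frac{1}{5}\right) 13 = - \frac{13}{5} \approx -2.6$)
$R{\left(l,E \right)} = -6$ ($R{\left(l,E \right)} = 5 - 11 = -6$)
$z = 35$ ($z = \left(-7\right) \left(-5\right) = 35$)
$r{\left(g,V \right)} = 10 + 35 V g$ ($r{\left(g,V \right)} = 35 g V + 10 = 35 V g + 10 = 10 + 35 V g$)
$w = -6$
$r{\left(q,10 \right)} + w \left(-61\right) = \left(10 + 35 \cdot 10 \left(- \frac{13}{5}\right)\right) - -366 = \left(10 - 910\right) + 366 = -900 + 366 = -534$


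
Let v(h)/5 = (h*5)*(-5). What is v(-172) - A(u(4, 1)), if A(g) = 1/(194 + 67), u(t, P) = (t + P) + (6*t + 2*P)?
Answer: 5611499/261 ≈ 21500.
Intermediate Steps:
u(t, P) = 3*P + 7*t (u(t, P) = (P + t) + (2*P + 6*t) = 3*P + 7*t)
v(h) = -125*h (v(h) = 5*((h*5)*(-5)) = 5*((5*h)*(-5)) = 5*(-25*h) = -125*h)
A(g) = 1/261
v(-172) - A(u(4, 1)) = -125*(-172) - 1*1/261 = 21500 - 1/261 = 5611499/261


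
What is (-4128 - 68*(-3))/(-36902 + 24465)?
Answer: 3924/12437 ≈ 0.31551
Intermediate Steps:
(-4128 - 68*(-3))/(-36902 + 24465) = (-4128 + 204)/(-12437) = -3924*(-1/12437) = 3924/12437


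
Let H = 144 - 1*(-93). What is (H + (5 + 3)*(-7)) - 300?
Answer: -119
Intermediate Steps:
H = 237 (H = 144 + 93 = 237)
(H + (5 + 3)*(-7)) - 300 = (237 + (5 + 3)*(-7)) - 300 = (237 + 8*(-7)) - 300 = (237 - 56) - 300 = 181 - 300 = -119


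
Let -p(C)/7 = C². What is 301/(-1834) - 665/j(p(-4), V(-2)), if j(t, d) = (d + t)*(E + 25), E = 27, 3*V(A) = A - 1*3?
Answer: -119893/2322892 ≈ -0.051614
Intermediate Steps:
V(A) = -1 + A/3 (V(A) = (A - 1*3)/3 = (A - 3)/3 = (-3 + A)/3 = -1 + A/3)
p(C) = -7*C²
j(t, d) = 52*d + 52*t (j(t, d) = (d + t)*(27 + 25) = (d + t)*52 = 52*d + 52*t)
301/(-1834) - 665/j(p(-4), V(-2)) = 301/(-1834) - 665/(52*(-1 + (⅓)*(-2)) + 52*(-7*(-4)²)) = 301*(-1/1834) - 665/(52*(-1 - ⅔) + 52*(-7*16)) = -43/262 - 665/(52*(-5/3) + 52*(-112)) = -43/262 - 665/(-260/3 - 5824) = -43/262 - 665/(-17732/3) = -43/262 - 665*(-3/17732) = -43/262 + 1995/17732 = -119893/2322892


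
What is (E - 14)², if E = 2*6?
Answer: 4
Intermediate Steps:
E = 12
(E - 14)² = (12 - 14)² = (-2)² = 4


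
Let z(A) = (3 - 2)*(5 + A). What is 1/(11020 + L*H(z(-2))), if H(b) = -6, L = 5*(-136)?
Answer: 1/15100 ≈ 6.6225e-5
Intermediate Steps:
z(A) = 5 + A (z(A) = 1*(5 + A) = 5 + A)
L = -680
1/(11020 + L*H(z(-2))) = 1/(11020 - 680*(-6)) = 1/(11020 + 4080) = 1/15100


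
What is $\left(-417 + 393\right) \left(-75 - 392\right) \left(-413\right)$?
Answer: $-4628904$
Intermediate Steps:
$\left(-417 + 393\right) \left(-75 - 392\right) \left(-413\right) = \left(-24\right) \left(-467\right) \left(-413\right) = 11208 \left(-413\right) = -4628904$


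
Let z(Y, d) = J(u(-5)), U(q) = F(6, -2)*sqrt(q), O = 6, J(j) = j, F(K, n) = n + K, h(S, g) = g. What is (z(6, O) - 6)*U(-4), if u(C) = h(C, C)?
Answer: -88*I ≈ -88.0*I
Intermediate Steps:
F(K, n) = K + n
u(C) = C
U(q) = 4*sqrt(q) (U(q) = (6 - 2)*sqrt(q) = 4*sqrt(q))
z(Y, d) = -5
(z(6, O) - 6)*U(-4) = (-5 - 6)*(4*sqrt(-4)) = -44*2*I = -88*I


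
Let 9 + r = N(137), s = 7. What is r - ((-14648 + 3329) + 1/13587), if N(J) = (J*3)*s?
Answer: 192758768/13587 ≈ 14187.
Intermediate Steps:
N(J) = 21*J (N(J) = (J*3)*7 = (3*J)*7 = 21*J)
r = 2868 (r = -9 + 21*137 = -9 + 2877 = 2868)
r - ((-14648 + 3329) + 1/13587) = 2868 - ((-14648 + 3329) + 1/13587) = 2868 - (-11319 + 1/13587) = 2868 - 1*(-153791252/13587) = 2868 + 153791252/13587 = 192758768/13587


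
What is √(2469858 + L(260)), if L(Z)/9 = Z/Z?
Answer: √2469867 ≈ 1571.6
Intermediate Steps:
L(Z) = 9 (L(Z) = 9*(Z/Z) = 9*1 = 9)
√(2469858 + L(260)) = √(2469858 + 9) = √2469867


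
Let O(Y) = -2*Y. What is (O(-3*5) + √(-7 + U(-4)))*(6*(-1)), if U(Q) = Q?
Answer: -180 - 6*I*√11 ≈ -180.0 - 19.9*I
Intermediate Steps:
(O(-3*5) + √(-7 + U(-4)))*(6*(-1)) = (-(-6)*5 + √(-7 - 4))*(6*(-1)) = (-2*(-15) + √(-11))*(-6) = (30 + I*√11)*(-6) = -180 - 6*I*√11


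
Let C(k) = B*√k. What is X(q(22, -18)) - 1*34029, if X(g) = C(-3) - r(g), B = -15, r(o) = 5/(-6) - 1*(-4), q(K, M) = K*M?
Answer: -204193/6 - 15*I*√3 ≈ -34032.0 - 25.981*I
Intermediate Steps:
r(o) = 19/6 (r(o) = 5*(-⅙) + 4 = -⅚ + 4 = 19/6)
C(k) = -15*√k
X(g) = -19/6 - 15*I*√3 (X(g) = -15*I*√3 - 1*19/6 = -15*I*√3 - 19/6 = -19/6 - 15*I*√3)
X(q(22, -18)) - 1*34029 = (-19/6 - 15*I*√3) - 1*34029 = (-19/6 - 15*I*√3) - 34029 = -204193/6 - 15*I*√3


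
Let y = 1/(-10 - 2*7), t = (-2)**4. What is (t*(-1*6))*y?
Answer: 8/7 ≈ 1.1429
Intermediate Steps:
t = 16
y = -1/84 (y = (1/7)/(-12) = -1/12*1/7 = -1/84 ≈ -0.011905)
(t*(-1*6))*y = (16*(-1*6))*(-1/84) = (16*(-6))*(-1/84) = -96*(-1/84) = 8/7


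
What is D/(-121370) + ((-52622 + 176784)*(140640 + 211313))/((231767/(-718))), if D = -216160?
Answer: -380810716488677804/2812956079 ≈ -1.3538e+8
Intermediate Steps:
D/(-121370) + ((-52622 + 176784)*(140640 + 211313))/((231767/(-718))) = -216160/(-121370) + ((-52622 + 176784)*(140640 + 211313))/((231767/(-718))) = -216160*(-1/121370) + (124162*351953)/((231767*(-1/718))) = 21616/12137 + 43699188386/(-231767/718) = 21616/12137 + 43699188386*(-718/231767) = 21616/12137 - 31376017261148/231767 = -380810716488677804/2812956079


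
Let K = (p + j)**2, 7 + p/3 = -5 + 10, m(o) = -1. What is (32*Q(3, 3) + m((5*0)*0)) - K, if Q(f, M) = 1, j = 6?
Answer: 31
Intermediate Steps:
p = -6 (p = -21 + 3*(-5 + 10) = -21 + 3*5 = -21 + 15 = -6)
K = 0 (K = (-6 + 6)**2 = 0**2 = 0)
(32*Q(3, 3) + m((5*0)*0)) - K = (32*1 - 1) - 1*0 = (32 - 1) + 0 = 31 + 0 = 31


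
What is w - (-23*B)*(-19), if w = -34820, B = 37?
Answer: -50989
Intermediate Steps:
w - (-23*B)*(-19) = -34820 - (-23*37)*(-19) = -34820 - (-851)*(-19) = -34820 - 1*16169 = -34820 - 16169 = -50989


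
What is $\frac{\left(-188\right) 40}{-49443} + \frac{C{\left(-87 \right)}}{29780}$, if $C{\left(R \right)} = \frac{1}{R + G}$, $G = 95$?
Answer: $\frac{1791614243}{11779300320} \approx 0.1521$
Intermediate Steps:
$C{\left(R \right)} = \frac{1}{95 + R}$ ($C{\left(R \right)} = \frac{1}{R + 95} = \frac{1}{95 + R}$)
$\frac{\left(-188\right) 40}{-49443} + \frac{C{\left(-87 \right)}}{29780} = \frac{\left(-188\right) 40}{-49443} + \frac{1}{\left(95 - 87\right) 29780} = \left(-7520\right) \left(- \frac{1}{49443}\right) + \frac{1}{8} \cdot \frac{1}{29780} = \frac{7520}{49443} + \frac{1}{8} \cdot \frac{1}{29780} = \frac{7520}{49443} + \frac{1}{238240} = \frac{1791614243}{11779300320}$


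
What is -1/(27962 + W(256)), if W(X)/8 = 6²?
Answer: -1/28250 ≈ -3.5398e-5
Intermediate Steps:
W(X) = 288 (W(X) = 8*6² = 8*36 = 288)
-1/(27962 + W(256)) = -1/(27962 + 288) = -1/28250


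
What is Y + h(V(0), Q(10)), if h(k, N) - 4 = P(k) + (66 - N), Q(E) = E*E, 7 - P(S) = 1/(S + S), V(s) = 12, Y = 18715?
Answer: 448607/24 ≈ 18692.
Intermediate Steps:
P(S) = 7 - 1/(2*S) (P(S) = 7 - 1/(S + S) = 7 - 1/(2*S))
Q(E) = E²
h(k, N) = 77 - N - 1/(2*k) (h(k, N) = 4 + ((7 - 1/(2*k)) + (66 - N)) = 4 + (73 - N - 1/(2*k)) = 77 - N - 1/(2*k))
Y + h(V(0), Q(10)) = 18715 + (77 - 1*10² - ½/12) = 18715 + (77 - 1*100 - ½*1/12) = 18715 + (77 - 100 - 1/24) = 18715 - 553/24 = 448607/24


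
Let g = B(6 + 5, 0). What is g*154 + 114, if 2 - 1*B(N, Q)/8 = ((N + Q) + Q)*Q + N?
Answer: -10974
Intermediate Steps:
B(N, Q) = 16 - 8*N - 8*Q*(N + 2*Q) (B(N, Q) = 16 - 8*(((N + Q) + Q)*Q + N) = 16 - 8*((N + 2*Q)*Q + N) = 16 - 8*(Q*(N + 2*Q) + N) = 16 - 8*(N + Q*(N + 2*Q)) = 16 + (-8*N - 8*Q*(N + 2*Q)) = 16 - 8*N - 8*Q*(N + 2*Q))
g = -72 (g = 16 - 16*0² - 8*(6 + 5) - 8*(6 + 5)*0 = 16 - 16*0 - 8*11 - 8*11*0 = 16 + 0 - 88 + 0 = -72)
g*154 + 114 = -72*154 + 114 = -11088 + 114 = -10974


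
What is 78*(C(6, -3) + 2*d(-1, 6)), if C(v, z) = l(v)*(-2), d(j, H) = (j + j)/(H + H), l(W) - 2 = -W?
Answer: 598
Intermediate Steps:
l(W) = 2 - W
d(j, H) = j/H (d(j, H) = (2*j)/((2*H)) = (2*j)*(1/(2*H)) = j/H)
C(v, z) = -4 + 2*v (C(v, z) = (2 - v)*(-2) = -4 + 2*v)
78*(C(6, -3) + 2*d(-1, 6)) = 78*((-4 + 2*6) + 2*(-1/6)) = 78*((-4 + 12) + 2*(-1*⅙)) = 78*(8 + 2*(-⅙)) = 78*(8 - ⅓) = 78*(23/3) = 598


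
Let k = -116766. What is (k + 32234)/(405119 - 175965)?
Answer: -42266/114577 ≈ -0.36889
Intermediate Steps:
(k + 32234)/(405119 - 175965) = (-116766 + 32234)/(405119 - 175965) = -84532/229154 = -84532*1/229154 = -42266/114577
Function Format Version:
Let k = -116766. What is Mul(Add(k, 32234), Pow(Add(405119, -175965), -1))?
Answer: Rational(-42266, 114577) ≈ -0.36889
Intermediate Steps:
Mul(Add(k, 32234), Pow(Add(405119, -175965), -1)) = Mul(Add(-116766, 32234), Pow(Add(405119, -175965), -1)) = Mul(-84532, Pow(229154, -1)) = Mul(-84532, Rational(1, 229154)) = Rational(-42266, 114577)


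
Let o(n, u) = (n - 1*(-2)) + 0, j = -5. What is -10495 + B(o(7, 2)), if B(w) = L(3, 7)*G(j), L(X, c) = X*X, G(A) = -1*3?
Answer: -10522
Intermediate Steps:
G(A) = -3
L(X, c) = X²
o(n, u) = 2 + n (o(n, u) = (n + 2) + 0 = (2 + n) + 0 = 2 + n)
B(w) = -27 (B(w) = 3²*(-3) = 9*(-3) = -27)
-10495 + B(o(7, 2)) = -10495 - 27 = -10522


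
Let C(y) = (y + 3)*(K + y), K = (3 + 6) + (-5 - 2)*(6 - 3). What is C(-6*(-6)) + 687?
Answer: 1623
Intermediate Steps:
K = -12 (K = 9 - 7*3 = 9 - 21 = -12)
C(y) = (-12 + y)*(3 + y) (C(y) = (y + 3)*(-12 + y) = (3 + y)*(-12 + y) = (-12 + y)*(3 + y))
C(-6*(-6)) + 687 = (-36 + (-6*(-6))**2 - (-54)*(-6)) + 687 = (-36 + 36**2 - 9*36) + 687 = (-36 + 1296 - 324) + 687 = 936 + 687 = 1623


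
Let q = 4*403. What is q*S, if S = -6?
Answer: -9672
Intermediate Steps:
q = 1612
q*S = 1612*(-6) = -9672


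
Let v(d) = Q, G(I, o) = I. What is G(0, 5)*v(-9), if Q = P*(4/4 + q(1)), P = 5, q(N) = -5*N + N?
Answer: 0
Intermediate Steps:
q(N) = -4*N
Q = -15 (Q = 5*(4/4 - 4*1) = 5*(4*(1/4) - 4) = 5*(1 - 4) = 5*(-3) = -15)
v(d) = -15
G(0, 5)*v(-9) = 0*(-15) = 0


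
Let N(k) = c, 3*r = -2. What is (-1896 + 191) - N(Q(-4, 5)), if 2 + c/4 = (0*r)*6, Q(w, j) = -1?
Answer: -1697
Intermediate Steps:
r = -2/3 (r = (1/3)*(-2) = -2/3 ≈ -0.66667)
c = -8 (c = -8 + 4*((0*(-2/3))*6) = -8 + 4*(0*6) = -8 + 4*0 = -8 + 0 = -8)
N(k) = -8
(-1896 + 191) - N(Q(-4, 5)) = (-1896 + 191) - 1*(-8) = -1705 + 8 = -1697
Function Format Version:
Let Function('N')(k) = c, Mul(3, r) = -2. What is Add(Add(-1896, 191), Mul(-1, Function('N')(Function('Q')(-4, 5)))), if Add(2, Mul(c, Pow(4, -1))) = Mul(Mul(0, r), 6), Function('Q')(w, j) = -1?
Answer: -1697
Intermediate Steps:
r = Rational(-2, 3) (r = Mul(Rational(1, 3), -2) = Rational(-2, 3) ≈ -0.66667)
c = -8 (c = Add(-8, Mul(4, Mul(Mul(0, Rational(-2, 3)), 6))) = Add(-8, Mul(4, Mul(0, 6))) = Add(-8, Mul(4, 0)) = Add(-8, 0) = -8)
Function('N')(k) = -8
Add(Add(-1896, 191), Mul(-1, Function('N')(Function('Q')(-4, 5)))) = Add(Add(-1896, 191), Mul(-1, -8)) = Add(-1705, 8) = -1697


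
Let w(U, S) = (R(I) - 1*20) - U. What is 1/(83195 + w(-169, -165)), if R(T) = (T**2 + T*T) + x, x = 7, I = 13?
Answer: 1/83689 ≈ 1.1949e-5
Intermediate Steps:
R(T) = 7 + 2*T**2 (R(T) = (T**2 + T*T) + 7 = (T**2 + T**2) + 7 = 2*T**2 + 7 = 7 + 2*T**2)
w(U, S) = 325 - U (w(U, S) = ((7 + 2*13**2) - 1*20) - U = ((7 + 2*169) - 20) - U = ((7 + 338) - 20) - U = (345 - 20) - U = 325 - U)
1/(83195 + w(-169, -165)) = 1/(83195 + (325 - 1*(-169))) = 1/(83195 + (325 + 169)) = 1/(83195 + 494) = 1/83689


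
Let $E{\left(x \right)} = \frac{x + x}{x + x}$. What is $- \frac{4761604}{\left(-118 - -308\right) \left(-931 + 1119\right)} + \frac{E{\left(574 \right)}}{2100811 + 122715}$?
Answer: $- \frac{661721891249}{4964021795} \approx -133.3$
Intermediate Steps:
$E{\left(x \right)} = 1$ ($E{\left(x \right)} = \frac{2 x}{2 x} = 2 x \frac{1}{2 x} = 1$)
$- \frac{4761604}{\left(-118 - -308\right) \left(-931 + 1119\right)} + \frac{E{\left(574 \right)}}{2100811 + 122715} = - \frac{4761604}{\left(-118 - -308\right) \left(-931 + 1119\right)} + 1 \frac{1}{2100811 + 122715} = - \frac{4761604}{\left(-118 + 308\right) 188} + 1 \cdot \frac{1}{2223526} = - \frac{4761604}{190 \cdot 188} + 1 \cdot \frac{1}{2223526} = - \frac{4761604}{35720} + \frac{1}{2223526} = \left(-4761604\right) \frac{1}{35720} + \frac{1}{2223526} = - \frac{1190401}{8930} + \frac{1}{2223526} = - \frac{661721891249}{4964021795}$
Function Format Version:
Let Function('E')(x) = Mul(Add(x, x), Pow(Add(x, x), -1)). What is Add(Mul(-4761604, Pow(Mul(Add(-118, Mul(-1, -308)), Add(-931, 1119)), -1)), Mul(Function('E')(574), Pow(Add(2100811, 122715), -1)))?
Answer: Rational(-661721891249, 4964021795) ≈ -133.30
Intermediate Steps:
Function('E')(x) = 1 (Function('E')(x) = Mul(Mul(2, x), Pow(Mul(2, x), -1)) = Mul(Mul(2, x), Mul(Rational(1, 2), Pow(x, -1))) = 1)
Add(Mul(-4761604, Pow(Mul(Add(-118, Mul(-1, -308)), Add(-931, 1119)), -1)), Mul(Function('E')(574), Pow(Add(2100811, 122715), -1))) = Add(Mul(-4761604, Pow(Mul(Add(-118, Mul(-1, -308)), Add(-931, 1119)), -1)), Mul(1, Pow(Add(2100811, 122715), -1))) = Add(Mul(-4761604, Pow(Mul(Add(-118, 308), 188), -1)), Mul(1, Pow(2223526, -1))) = Add(Mul(-4761604, Pow(Mul(190, 188), -1)), Mul(1, Rational(1, 2223526))) = Add(Mul(-4761604, Pow(35720, -1)), Rational(1, 2223526)) = Add(Mul(-4761604, Rational(1, 35720)), Rational(1, 2223526)) = Add(Rational(-1190401, 8930), Rational(1, 2223526)) = Rational(-661721891249, 4964021795)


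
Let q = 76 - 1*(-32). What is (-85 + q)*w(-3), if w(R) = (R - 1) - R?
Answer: -23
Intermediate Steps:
w(R) = -1 (w(R) = (-1 + R) - R = -1)
q = 108 (q = 76 + 32 = 108)
(-85 + q)*w(-3) = (-85 + 108)*(-1) = 23*(-1) = -23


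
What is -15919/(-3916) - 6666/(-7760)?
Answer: 18704437/3798520 ≈ 4.9241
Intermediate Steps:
-15919/(-3916) - 6666/(-7760) = -15919*(-1/3916) - 6666*(-1/7760) = 15919/3916 + 3333/3880 = 18704437/3798520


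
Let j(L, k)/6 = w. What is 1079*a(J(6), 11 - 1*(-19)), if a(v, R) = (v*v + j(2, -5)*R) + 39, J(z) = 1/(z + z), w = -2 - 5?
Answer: -189713017/144 ≈ -1.3175e+6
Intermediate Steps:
w = -7
j(L, k) = -42 (j(L, k) = 6*(-7) = -42)
J(z) = 1/(2*z)
a(v, R) = 39 + v² - 42*R (a(v, R) = (v*v - 42*R) + 39 = (v² - 42*R) + 39 = 39 + v² - 42*R)
1079*a(J(6), 11 - 1*(-19)) = 1079*(39 + ((½)/6)² - 42*(11 - 1*(-19))) = 1079*(39 + ((½)*(⅙))² - 42*(11 + 19)) = 1079*(39 + (1/12)² - 42*30) = 1079*(39 + 1/144 - 1260) = 1079*(-175823/144) = -189713017/144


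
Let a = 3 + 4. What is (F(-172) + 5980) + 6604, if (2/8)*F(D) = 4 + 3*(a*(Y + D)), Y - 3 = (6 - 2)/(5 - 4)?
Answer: -1260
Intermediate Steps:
Y = 7 (Y = 3 + (6 - 2)/(5 - 4) = 3 + 4/1 = 3 + 4*1 = 3 + 4 = 7)
a = 7
F(D) = 604 + 84*D (F(D) = 4*(4 + 3*(7*(7 + D))) = 4*(4 + 3*(49 + 7*D)) = 4*(4 + (147 + 21*D)) = 4*(151 + 21*D) = 604 + 84*D)
(F(-172) + 5980) + 6604 = ((604 + 84*(-172)) + 5980) + 6604 = ((604 - 14448) + 5980) + 6604 = (-13844 + 5980) + 6604 = -7864 + 6604 = -1260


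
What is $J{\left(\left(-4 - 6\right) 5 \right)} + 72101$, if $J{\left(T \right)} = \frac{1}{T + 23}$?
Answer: $\frac{1946726}{27} \approx 72101.0$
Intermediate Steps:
$J{\left(T \right)} = \frac{1}{23 + T}$
$J{\left(\left(-4 - 6\right) 5 \right)} + 72101 = \frac{1}{23 + \left(-4 - 6\right) 5} + 72101 = \frac{1}{23 - 50} + 72101 = \frac{1}{-27} + 72101 = - \frac{1}{27} + 72101 = \frac{1946726}{27}$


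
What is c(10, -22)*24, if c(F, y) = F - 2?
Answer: 192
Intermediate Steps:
c(F, y) = -2 + F
c(10, -22)*24 = (-2 + 10)*24 = 8*24 = 192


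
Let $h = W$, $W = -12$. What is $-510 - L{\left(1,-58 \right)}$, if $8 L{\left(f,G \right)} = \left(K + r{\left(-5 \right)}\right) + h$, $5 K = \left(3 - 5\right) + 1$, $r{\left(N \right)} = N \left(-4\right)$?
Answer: $- \frac{20439}{40} \approx -510.98$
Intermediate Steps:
$r{\left(N \right)} = - 4 N$
$K = - \frac{1}{5}$ ($K = \frac{\left(3 - 5\right) + 1}{5} = \frac{-2 + 1}{5} = \frac{1}{5} \left(-1\right) = - \frac{1}{5} \approx -0.2$)
$h = -12$
$L{\left(f,G \right)} = \frac{39}{40}$ ($L{\left(f,G \right)} = \frac{\left(- \frac{1}{5} - -20\right) - 12}{8} = \frac{\left(- \frac{1}{5} + 20\right) - 12}{8} = \frac{\frac{99}{5} - 12}{8} = \frac{1}{8} \cdot \frac{39}{5} = \frac{39}{40}$)
$-510 - L{\left(1,-58 \right)} = -510 - \frac{39}{40} = - \frac{20439}{40}$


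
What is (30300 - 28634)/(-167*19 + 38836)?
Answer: 1666/35663 ≈ 0.046715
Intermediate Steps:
(30300 - 28634)/(-167*19 + 38836) = 1666/(-3173 + 38836) = 1666/35663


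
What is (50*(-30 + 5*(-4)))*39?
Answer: -97500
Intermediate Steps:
(50*(-30 + 5*(-4)))*39 = (50*(-30 - 20))*39 = (50*(-50))*39 = -2500*39 = -97500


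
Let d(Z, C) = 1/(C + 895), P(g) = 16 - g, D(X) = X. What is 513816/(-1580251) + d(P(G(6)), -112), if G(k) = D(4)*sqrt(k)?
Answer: -400737677/1237336533 ≈ -0.32387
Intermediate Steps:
G(k) = 4*sqrt(k)
d(Z, C) = 1/(895 + C)
513816/(-1580251) + d(P(G(6)), -112) = 513816/(-1580251) + 1/(895 - 112) = 513816*(-1/1580251) + 1/783 = -513816/1580251 + 1/783 = -400737677/1237336533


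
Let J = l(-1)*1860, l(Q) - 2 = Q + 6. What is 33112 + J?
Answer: 46132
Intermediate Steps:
l(Q) = 8 + Q (l(Q) = 2 + (Q + 6) = 2 + (6 + Q) = 8 + Q)
J = 13020 (J = (8 - 1)*1860 = 7*1860 = 13020)
33112 + J = 33112 + 13020 = 46132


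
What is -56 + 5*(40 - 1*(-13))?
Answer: 209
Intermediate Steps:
-56 + 5*(40 - 1*(-13)) = -56 + 5*(40 + 13) = -56 + 5*53 = -56 + 265 = 209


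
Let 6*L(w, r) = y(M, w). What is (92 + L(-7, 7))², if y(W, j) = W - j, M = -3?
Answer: 77284/9 ≈ 8587.1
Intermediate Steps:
L(w, r) = -½ - w/6 (L(w, r) = (-3 - w)/6 = -½ - w/6)
(92 + L(-7, 7))² = (92 + (-½ - ⅙*(-7)))² = (92 + (-½ + 7/6))² = (92 + ⅔)² = (278/3)² = 77284/9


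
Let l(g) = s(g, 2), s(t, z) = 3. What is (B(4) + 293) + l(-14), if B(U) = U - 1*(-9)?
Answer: 309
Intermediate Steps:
B(U) = 9 + U (B(U) = U + 9 = 9 + U)
l(g) = 3
(B(4) + 293) + l(-14) = ((9 + 4) + 293) + 3 = (13 + 293) + 3 = 306 + 3 = 309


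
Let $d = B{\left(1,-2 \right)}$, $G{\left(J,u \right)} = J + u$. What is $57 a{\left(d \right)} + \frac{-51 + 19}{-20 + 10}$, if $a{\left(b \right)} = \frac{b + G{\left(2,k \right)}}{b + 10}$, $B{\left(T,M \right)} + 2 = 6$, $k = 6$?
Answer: $\frac{1822}{35} \approx 52.057$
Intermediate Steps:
$B{\left(T,M \right)} = 4$ ($B{\left(T,M \right)} = -2 + 6 = 4$)
$d = 4$
$a{\left(b \right)} = \frac{8 + b}{10 + b}$ ($a{\left(b \right)} = \frac{b + \left(2 + 6\right)}{b + 10} = \frac{b + 8}{10 + b} = \frac{8 + b}{10 + b}$)
$57 a{\left(d \right)} + \frac{-51 + 19}{-20 + 10} = 57 \frac{8 + 4}{10 + 4} + \frac{-51 + 19}{-20 + 10} = 57 \cdot \frac{1}{14} \cdot 12 - \frac{32}{-10} = 57 \cdot \frac{1}{14} \cdot 12 - - \frac{16}{5} = 57 \cdot \frac{6}{7} + \frac{16}{5} = \frac{342}{7} + \frac{16}{5} = \frac{1822}{35}$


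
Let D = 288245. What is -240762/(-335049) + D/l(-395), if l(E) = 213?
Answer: 453650147/335049 ≈ 1354.0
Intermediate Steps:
-240762/(-335049) + D/l(-395) = -240762/(-335049) + 288245/213 = -240762*(-1/335049) + 288245*(1/213) = 80254/111683 + 288245/213 = 453650147/335049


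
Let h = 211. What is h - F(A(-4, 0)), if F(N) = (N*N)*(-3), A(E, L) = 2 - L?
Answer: 223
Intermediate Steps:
F(N) = -3*N**2 (F(N) = N**2*(-3) = -3*N**2)
h - F(A(-4, 0)) = 211 - (-3)*(2 - 1*0)**2 = 211 - (-3)*(2 + 0)**2 = 211 - (-3)*2**2 = 211 - (-3)*4 = 211 - 1*(-12) = 211 + 12 = 223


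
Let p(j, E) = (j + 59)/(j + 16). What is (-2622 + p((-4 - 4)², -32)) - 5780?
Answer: -672037/80 ≈ -8400.5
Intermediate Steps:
p(j, E) = (59 + j)/(16 + j)
(-2622 + p((-4 - 4)², -32)) - 5780 = (-2622 + (59 + (-4 - 4)²)/(16 + (-4 - 4)²)) - 5780 = (-2622 + (59 + (-8)²)/(16 + (-8)²)) - 5780 = (-2622 + (59 + 64)/(16 + 64)) - 5780 = (-2622 + 123/80) - 5780 = -209637/80 - 5780 = -672037/80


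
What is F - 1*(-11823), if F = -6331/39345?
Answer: 465169604/39345 ≈ 11823.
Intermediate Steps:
F = -6331/39345 (F = -6331*1/39345 = -6331/39345 ≈ -0.16091)
F - 1*(-11823) = -6331/39345 - 1*(-11823) = -6331/39345 + 11823 = 465169604/39345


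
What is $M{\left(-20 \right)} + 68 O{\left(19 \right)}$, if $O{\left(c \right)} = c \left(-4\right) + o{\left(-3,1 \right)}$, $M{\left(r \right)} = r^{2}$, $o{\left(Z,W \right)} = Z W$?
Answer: $-4972$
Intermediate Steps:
$o{\left(Z,W \right)} = W Z$
$O{\left(c \right)} = -3 - 4 c$ ($O{\left(c \right)} = c \left(-4\right) + 1 \left(-3\right) = - 4 c - 3 = -3 - 4 c$)
$M{\left(-20 \right)} + 68 O{\left(19 \right)} = \left(-20\right)^{2} + 68 \left(-3 - 76\right) = 400 + 68 \left(-3 - 76\right) = 400 + 68 \left(-79\right) = 400 - 5372 = -4972$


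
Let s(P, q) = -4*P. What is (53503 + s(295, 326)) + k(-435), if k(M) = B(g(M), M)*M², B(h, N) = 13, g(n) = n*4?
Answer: 2512248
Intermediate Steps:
g(n) = 4*n
k(M) = 13*M²
(53503 + s(295, 326)) + k(-435) = (53503 - 4*295) + 13*(-435)² = (53503 - 1180) + 13*189225 = 52323 + 2459925 = 2512248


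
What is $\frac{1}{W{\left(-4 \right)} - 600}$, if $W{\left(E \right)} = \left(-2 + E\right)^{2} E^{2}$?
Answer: $- \frac{1}{24} \approx -0.041667$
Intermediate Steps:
$W{\left(E \right)} = E^{2} \left(-2 + E\right)^{2}$
$\frac{1}{W{\left(-4 \right)} - 600} = \frac{1}{\left(-4\right)^{2} \left(-2 - 4\right)^{2} - 600} = \frac{1}{16 \left(-6\right)^{2} - 600} = \frac{1}{16 \cdot 36 - 600} = \frac{1}{576 - 600} = \frac{1}{-24} = - \frac{1}{24}$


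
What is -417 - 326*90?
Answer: -29757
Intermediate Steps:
-417 - 326*90 = -417 - 29340 = -29757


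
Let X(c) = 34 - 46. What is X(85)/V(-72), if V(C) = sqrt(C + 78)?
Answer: -2*sqrt(6) ≈ -4.8990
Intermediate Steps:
V(C) = sqrt(78 + C)
X(c) = -12
X(85)/V(-72) = -12/sqrt(78 - 72) = -12*sqrt(6)/6 = -2*sqrt(6)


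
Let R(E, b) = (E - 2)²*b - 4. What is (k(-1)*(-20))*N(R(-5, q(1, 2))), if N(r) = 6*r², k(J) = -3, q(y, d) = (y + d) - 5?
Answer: 3745440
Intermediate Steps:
q(y, d) = -5 + d + y (q(y, d) = (d + y) - 5 = -5 + d + y)
R(E, b) = -4 + b*(-2 + E)² (R(E, b) = (-2 + E)²*b - 4 = b*(-2 + E)² - 4 = -4 + b*(-2 + E)²)
(k(-1)*(-20))*N(R(-5, q(1, 2))) = (-3*(-20))*(6*(-4 + (-5 + 2 + 1)*(-2 - 5)²)²) = 60*(6*(-4 - 2*(-7)²)²) = 60*(6*(-4 - 2*49)²) = 60*(6*(-4 - 98)²) = 60*(6*(-102)²) = 60*(6*10404) = 60*62424 = 3745440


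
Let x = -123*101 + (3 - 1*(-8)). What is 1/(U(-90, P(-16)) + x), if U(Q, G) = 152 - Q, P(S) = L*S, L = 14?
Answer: -1/12170 ≈ -8.2169e-5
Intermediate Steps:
P(S) = 14*S
x = -12412 (x = -12423 + (3 + 8) = -12423 + 11 = -12412)
1/(U(-90, P(-16)) + x) = 1/((152 - 1*(-90)) - 12412) = 1/((152 + 90) - 12412) = 1/(242 - 12412) = 1/(-12170) = -1/12170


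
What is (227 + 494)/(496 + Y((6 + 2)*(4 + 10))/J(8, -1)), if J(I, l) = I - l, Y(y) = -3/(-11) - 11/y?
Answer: 7994448/5499863 ≈ 1.4536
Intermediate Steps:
Y(y) = 3/11 - 11/y (Y(y) = -3*(-1/11) - 11/y = 3/11 - 11/y)
(227 + 494)/(496 + Y((6 + 2)*(4 + 10))/J(8, -1)) = (227 + 494)/(496 + (3/11 - 11*1/((4 + 10)*(6 + 2)))/(8 - 1*(-1))) = 721/(496 + (3/11 - 11/(8*14))/(8 + 1)) = 721/(496 + (3/11 - 11/112)/9) = 721/(496 + (3/11 - 11*1/112)*(⅑)) = 721/(496 + (3/11 - 11/112)*(⅑)) = 721/(496 + (215/1232)*(⅑)) = 721/(496 + 215/11088) = 721/(5499863/11088) = 721*(11088/5499863) = 7994448/5499863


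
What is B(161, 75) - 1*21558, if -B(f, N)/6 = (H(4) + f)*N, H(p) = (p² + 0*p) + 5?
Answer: -103458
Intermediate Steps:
H(p) = 5 + p² (H(p) = (p² + 0) + 5 = p² + 5 = 5 + p²)
B(f, N) = -6*N*(21 + f) (B(f, N) = -6*((5 + 4²) + f)*N = -6*((5 + 16) + f)*N = -6*(21 + f)*N = -6*N*(21 + f))
B(161, 75) - 1*21558 = -6*75*(21 + 161) - 1*21558 = -6*75*182 - 21558 = -81900 - 21558 = -103458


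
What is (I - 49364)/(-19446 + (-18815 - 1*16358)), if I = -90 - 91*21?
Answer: 51365/54619 ≈ 0.94042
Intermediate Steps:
I = -2001 (I = -90 - 1911 = -2001)
(I - 49364)/(-19446 + (-18815 - 1*16358)) = (-2001 - 49364)/(-19446 + (-18815 - 1*16358)) = -51365/(-19446 + (-18815 - 16358)) = -51365/(-19446 - 35173) = -51365/(-54619) = -51365*(-1/54619) = 51365/54619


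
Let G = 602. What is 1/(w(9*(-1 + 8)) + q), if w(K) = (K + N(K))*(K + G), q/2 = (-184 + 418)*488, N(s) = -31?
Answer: 1/249664 ≈ 4.0054e-6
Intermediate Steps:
q = 228384 (q = 2*((-184 + 418)*488) = 2*(234*488) = 2*114192 = 228384)
w(K) = (-31 + K)*(602 + K) (w(K) = (K - 31)*(K + 602) = (-31 + K)*(602 + K))
1/(w(9*(-1 + 8)) + q) = 1/((-18662 + (9*(-1 + 8))² + 571*(9*(-1 + 8))) + 228384) = 1/((-18662 + (9*7)² + 571*(9*7)) + 228384) = 1/((-18662 + 63² + 571*63) + 228384) = 1/((-18662 + 3969 + 35973) + 228384) = 1/(21280 + 228384) = 1/249664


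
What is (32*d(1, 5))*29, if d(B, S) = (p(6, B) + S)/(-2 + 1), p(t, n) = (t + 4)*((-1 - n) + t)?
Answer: -41760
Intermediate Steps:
p(t, n) = (4 + t)*(-1 + t - n)
d(B, S) = -50 - S + 10*B (d(B, S) = ((-4 + 6² - 4*B + 3*6 - 1*B*6) + S)/(-2 + 1) = ((-4 + 36 - 4*B + 18 - 6*B) + S)/(-1) = ((50 - 10*B) + S)*(-1) = (50 + S - 10*B)*(-1) = -50 - S + 10*B)
(32*d(1, 5))*29 = (32*(-50 - 1*5 + 10*1))*29 = (32*(-50 - 5 + 10))*29 = (32*(-45))*29 = -1440*29 = -41760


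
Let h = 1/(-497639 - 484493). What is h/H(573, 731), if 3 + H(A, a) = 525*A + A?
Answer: -1/296009674140 ≈ -3.3783e-12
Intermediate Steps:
H(A, a) = -3 + 526*A (H(A, a) = -3 + (525*A + A) = -3 + 526*A)
h = -1/982132 (h = 1/(-982132) = -1/982132 ≈ -1.0182e-6)
h/H(573, 731) = -1/(982132*(-3 + 526*573)) = -1/(982132*(-3 + 301398)) = -1/982132/301395 = -1/982132*1/301395 = -1/296009674140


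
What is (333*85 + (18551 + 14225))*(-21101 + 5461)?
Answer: -955306840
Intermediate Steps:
(333*85 + (18551 + 14225))*(-21101 + 5461) = (28305 + 32776)*(-15640) = 61081*(-15640) = -955306840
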